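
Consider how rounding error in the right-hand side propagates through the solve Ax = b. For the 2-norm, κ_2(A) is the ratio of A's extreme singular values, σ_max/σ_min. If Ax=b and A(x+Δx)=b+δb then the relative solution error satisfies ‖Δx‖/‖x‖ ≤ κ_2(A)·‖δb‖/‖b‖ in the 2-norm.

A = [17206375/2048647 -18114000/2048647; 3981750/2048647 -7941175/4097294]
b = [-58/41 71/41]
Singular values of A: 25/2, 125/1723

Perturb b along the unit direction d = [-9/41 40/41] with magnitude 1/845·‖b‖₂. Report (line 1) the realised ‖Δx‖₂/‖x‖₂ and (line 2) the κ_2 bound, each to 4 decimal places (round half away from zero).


0.0013
0.2039

largest singular value 25/2, smallest 125/1723
κ = σ_max/σ_min = (25/2)/(125/1723) = 172.3000
worst-case relative error ≤ 172.3000 × 1/845 = 0.2039
solve Ax = b  →  x = [19.9079 19.0703]
‖b‖ = 2.2361, ‖x‖ = 27.5681
re-solving with b+δb shifts x by Δx of norm 0.0365
dividing the unrounded norms, ‖Δx‖/‖x‖ = 0.0013
realised/bound (from unrounded values) ≈ 0.0065


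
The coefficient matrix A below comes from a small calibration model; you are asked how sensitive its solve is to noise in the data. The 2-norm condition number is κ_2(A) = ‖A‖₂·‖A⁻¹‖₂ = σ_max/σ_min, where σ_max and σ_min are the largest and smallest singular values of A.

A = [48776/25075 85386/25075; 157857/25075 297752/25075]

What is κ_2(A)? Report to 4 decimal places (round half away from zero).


AᵀA = [2569217/59177 4815720/59177; 4815720/59177 9030308/59177]; tr = 682325/3481, det = 9604/3481
char-poly roots: 196 and 49/3481
κ = σ_max/σ_min = 14/(7/59) = 118.0000

118.0000


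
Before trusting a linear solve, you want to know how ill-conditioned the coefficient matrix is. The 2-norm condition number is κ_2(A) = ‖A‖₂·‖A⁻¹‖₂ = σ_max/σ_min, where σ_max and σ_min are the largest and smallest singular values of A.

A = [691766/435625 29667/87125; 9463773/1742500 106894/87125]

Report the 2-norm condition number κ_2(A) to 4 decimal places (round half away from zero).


340.0000

form AᵀA = [155551428121/4858090000 874968831/121452250; 874968831/121452250 19690333/12145225] with trace 97220441/2890000 and determinant 707281/72250000
eigenvalues of AᵀA: λ = (tr ± √(tr²−4·det))/2 = 841/25, 841/2890000
so κ_2 = √((841/25) / (841/2890000)) = 340.0000


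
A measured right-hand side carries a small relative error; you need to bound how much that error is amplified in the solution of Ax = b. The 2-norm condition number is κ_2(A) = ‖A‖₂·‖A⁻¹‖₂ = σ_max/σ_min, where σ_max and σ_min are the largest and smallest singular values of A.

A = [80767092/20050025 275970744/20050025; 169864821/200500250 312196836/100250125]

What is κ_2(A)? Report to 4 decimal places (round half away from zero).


244.5125

form AᵀA = [405226872353961/23914545062500 347263231160538/5978636265625; 347263231160538/5978636265625 1190638401550416/5978636265625] with trace 8268448765689/38263272100 and determinant 7471182096/9565818025
solving λ² − 8268448765689/38263272100·λ + 7471182096/9565818025 = 0 gives λ = 21609/100, 1382976/382632721
κ = σ_max/σ_min = (147/10)/(1176/19561) = 244.5125


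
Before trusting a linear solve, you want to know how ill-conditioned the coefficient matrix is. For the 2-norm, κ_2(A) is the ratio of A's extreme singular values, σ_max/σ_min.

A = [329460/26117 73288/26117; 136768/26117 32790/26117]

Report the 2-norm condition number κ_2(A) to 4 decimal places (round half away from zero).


form AᵀA = [752954896/4036081 169408800/4036081; 169408800/4036081 38143876/4036081] with trace 470612/2401 and determinant 64/49
λ_max, λ_min = (470612/2401 ± √221445536400/5764801)/2 = 196, 16/2401
κ = σ_max/σ_min = 14/(4/49) = 171.5000

171.5000


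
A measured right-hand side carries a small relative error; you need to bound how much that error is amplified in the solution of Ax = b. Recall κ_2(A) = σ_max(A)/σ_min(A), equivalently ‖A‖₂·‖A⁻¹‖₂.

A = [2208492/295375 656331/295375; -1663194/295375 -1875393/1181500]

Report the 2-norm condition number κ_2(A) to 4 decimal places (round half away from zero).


AᵀA = [305746047828/3489855625 178342988733/6979711250; 178342988733/6979711250 416377000377/55837690000]; tr = 8493302025/89340304, det = 2313441/5583769
λ_max, λ_min = (8493302025/89340304 ± √72122951542446632529/7981689918812416)/2 = 1521/16, 24336/5583769
so κ_2 = √((1521/16) / (24336/5583769)) = 147.6875

147.6875


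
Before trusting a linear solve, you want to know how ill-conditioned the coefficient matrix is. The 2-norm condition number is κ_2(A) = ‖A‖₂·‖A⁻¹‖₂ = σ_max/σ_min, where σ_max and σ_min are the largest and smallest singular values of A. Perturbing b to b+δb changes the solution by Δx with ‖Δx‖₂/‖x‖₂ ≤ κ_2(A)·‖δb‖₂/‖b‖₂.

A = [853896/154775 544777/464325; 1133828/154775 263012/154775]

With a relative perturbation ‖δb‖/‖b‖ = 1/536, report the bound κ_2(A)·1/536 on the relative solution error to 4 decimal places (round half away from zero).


form AᵀA = [80588172496/958212025 3626170696/191642405; 3626170696/191642405 36774391561/8623908225] with trace 18133681/205209 and determinant 78074896/128255625
eigenvalues of AᵀA: λ = (tr ± √(tr²−4·det))/2 = 2209/25, 35344/5130225
σ_max=√(2209/25)=(47/5), σ_min=√(35344/5130225)=(188/2265) → κ = 113.2500
κ_2(A)·‖δb‖/‖b‖ = 0.2113

0.2113


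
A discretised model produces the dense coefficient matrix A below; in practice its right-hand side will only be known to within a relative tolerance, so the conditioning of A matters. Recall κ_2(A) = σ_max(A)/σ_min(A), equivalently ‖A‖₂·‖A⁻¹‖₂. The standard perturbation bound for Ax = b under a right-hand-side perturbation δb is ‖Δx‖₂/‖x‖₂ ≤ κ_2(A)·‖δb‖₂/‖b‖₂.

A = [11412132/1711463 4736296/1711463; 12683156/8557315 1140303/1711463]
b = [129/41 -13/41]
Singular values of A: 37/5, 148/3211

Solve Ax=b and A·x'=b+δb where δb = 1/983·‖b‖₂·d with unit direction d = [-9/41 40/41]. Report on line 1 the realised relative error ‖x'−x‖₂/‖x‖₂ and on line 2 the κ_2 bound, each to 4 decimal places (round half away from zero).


0.0032
0.1633

from the listed singular values, σ₁ = 37/5, σ_n = 148/3211
κ_2(A) = (37/5) / (148/3211) = 160.5500
bound on ‖Δx‖/‖x‖: κ·ε = 160.5500·1/983 = 0.1633
solve Ax = b  →  x = [8.7188 -19.8711]
‖b‖₂ = 3.1623 and ‖x‖₂ = 21.6997
re-solving with b+δb shifts x by Δx of norm 0.0698
relative error = 0.0032
so the bound overstates the realised error by a factor of ≈ 50.7792 (computed from the unrounded values)


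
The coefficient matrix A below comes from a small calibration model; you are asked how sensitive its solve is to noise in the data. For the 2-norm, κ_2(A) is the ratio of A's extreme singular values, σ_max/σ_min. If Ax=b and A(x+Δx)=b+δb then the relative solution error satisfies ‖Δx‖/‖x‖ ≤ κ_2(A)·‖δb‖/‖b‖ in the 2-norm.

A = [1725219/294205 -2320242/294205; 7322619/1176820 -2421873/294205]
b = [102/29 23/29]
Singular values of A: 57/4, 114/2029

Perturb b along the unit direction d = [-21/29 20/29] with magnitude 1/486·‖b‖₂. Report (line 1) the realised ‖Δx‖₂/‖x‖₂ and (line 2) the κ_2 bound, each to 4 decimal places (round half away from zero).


largest singular value 57/4, smallest 114/2029
κ = σ_max/σ_min = (57/4)/(114/2029) = 253.6250
κ_2(A)·‖δb‖/‖b‖ = 0.5219
solve Ax = b  →  x = [-28.3509 -21.5263]
2-norm of b is 3.6056; of x, 35.5971
with δb = [-0.0054 0.0051], A·Δx = δb → ‖Δx‖ = 0.1320
relative error = 0.0037
tightness: 0.0037 against a bound of 0.5219 (unrounded ratio ≈ 0.0071)

0.0037
0.5219


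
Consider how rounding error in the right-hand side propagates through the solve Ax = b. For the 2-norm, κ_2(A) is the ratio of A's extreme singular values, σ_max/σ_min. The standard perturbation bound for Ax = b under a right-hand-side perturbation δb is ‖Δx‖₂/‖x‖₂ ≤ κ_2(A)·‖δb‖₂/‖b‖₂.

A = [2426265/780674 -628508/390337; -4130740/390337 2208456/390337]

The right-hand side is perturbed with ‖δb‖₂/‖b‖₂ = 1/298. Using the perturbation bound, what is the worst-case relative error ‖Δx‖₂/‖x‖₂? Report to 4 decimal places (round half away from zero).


0.9631

form AᵀA = [74138813640625/609451894276 -9885021018750/152362973569; -9885021018750/152362973569 5272300210000/152362973569] with trace 329508700625/2108830084 and determinant 156250000/527207521
solving λ² − 329508700625/2108830084·λ + 156250000/527207521 = 0 gives λ = 625/4, 1000000/527207521
σ_max=√(625/4)=(25/2), σ_min=√(1000000/527207521)=(1000/22961) → κ = 287.0125
worst-case relative error ≤ 287.0125 × 1/298 = 0.9631


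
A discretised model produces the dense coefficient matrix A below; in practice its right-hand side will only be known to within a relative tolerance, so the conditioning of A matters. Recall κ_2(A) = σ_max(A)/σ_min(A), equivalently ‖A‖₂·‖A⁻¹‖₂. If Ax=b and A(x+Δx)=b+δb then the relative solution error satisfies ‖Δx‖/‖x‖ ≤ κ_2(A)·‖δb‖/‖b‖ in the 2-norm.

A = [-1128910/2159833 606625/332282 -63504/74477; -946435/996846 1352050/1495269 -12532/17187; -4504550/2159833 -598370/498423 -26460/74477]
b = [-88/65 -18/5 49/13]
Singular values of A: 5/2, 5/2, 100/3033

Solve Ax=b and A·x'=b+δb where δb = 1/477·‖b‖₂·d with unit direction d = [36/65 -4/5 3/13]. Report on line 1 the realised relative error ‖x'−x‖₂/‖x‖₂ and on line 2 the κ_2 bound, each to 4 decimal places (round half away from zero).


0.0038
0.1590

σ_max = 5/2, σ_min = 100/3033
condition number: (5/2) ÷ (100/3033) = 75.8250
bound on ‖Δx‖/‖x‖: κ·ε = 75.8250·1/477 = 0.1590
solve Ax = b  →  x = [-31.5990 27.8848 80.6618]
2-norm of b is 5.3852; of x, 91.0076
re-solving with b+δb shifts x by Δx of norm 0.3424
realised ‖Δx‖/‖x‖ = 0.0038
so the bound overstates the realised error by a factor of ≈ 42.2492 (computed from the unrounded values)


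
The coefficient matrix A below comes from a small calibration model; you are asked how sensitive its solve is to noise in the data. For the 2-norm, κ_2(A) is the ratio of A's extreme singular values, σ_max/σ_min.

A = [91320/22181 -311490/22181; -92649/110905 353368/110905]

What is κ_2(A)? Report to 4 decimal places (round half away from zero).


M = AᵀA = [129129921/7317025 -442516872/7317025; -442516872/7317025 1517263204/7317025]. tr(M)=65855725/292681, det(M)=562500/292681
char-poly roots: 225 and 2500/292681
σ_max=√225=15, σ_min=√(2500/292681)=(50/541) → κ = 162.3000

162.3000


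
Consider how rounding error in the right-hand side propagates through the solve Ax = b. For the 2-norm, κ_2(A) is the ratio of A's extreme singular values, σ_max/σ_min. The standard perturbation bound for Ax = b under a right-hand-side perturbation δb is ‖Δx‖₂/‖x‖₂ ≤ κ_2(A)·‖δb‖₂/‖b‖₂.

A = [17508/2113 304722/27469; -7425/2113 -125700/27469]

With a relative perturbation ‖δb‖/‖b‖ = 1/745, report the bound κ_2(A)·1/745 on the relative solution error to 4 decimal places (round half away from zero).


form AᵀA = [361660689/4464769 482184252/4464769; 482184252/4464769 642934836/4464769] with trace 1004595525/4464769 and determinant 5062500/4464769
λ_max, λ_min = (1004595525/4464769 ± √1009121757277775625/19934162223361)/2 = 225, 22500/4464769
so κ_2 = √(225 / (22500/4464769)) = 211.3000
κ_2(A)·‖δb‖/‖b‖ = 0.2836

0.2836


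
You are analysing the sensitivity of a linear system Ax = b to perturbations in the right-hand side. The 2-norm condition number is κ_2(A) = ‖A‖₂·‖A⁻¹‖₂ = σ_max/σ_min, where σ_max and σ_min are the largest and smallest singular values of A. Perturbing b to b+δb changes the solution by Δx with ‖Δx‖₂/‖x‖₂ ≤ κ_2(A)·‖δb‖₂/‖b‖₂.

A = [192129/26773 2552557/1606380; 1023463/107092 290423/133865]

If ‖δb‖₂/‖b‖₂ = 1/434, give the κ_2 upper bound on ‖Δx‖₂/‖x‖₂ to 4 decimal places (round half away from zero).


AᵀA = [1638093354625/11468696464 23035530140/716793529; 23035530140/716793529 746452078561/103218268176]; tr = 4607166053/30701448, det = 144120025/982446336
char-poly roots: 2401/16 and 60025/61402896
so κ_2 = √((2401/16) / (60025/61402896)) = 391.8000
worst-case relative error ≤ 391.8000 × 1/434 = 0.9028

0.9028


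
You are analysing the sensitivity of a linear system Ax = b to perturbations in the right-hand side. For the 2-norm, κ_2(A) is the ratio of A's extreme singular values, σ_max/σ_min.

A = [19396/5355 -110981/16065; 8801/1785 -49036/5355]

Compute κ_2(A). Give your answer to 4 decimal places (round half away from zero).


189.0000

M = AᵀA = [42932929/1147041 -241467200/3441123; -241467200/3441123 1358301841/10323369]. tr(M)=6037018/35721, det(M)=28561/35721
char-poly roots: 169 and 169/35721
σ_max=√169=13, σ_min=√(169/35721)=(13/189) → κ = 189.0000


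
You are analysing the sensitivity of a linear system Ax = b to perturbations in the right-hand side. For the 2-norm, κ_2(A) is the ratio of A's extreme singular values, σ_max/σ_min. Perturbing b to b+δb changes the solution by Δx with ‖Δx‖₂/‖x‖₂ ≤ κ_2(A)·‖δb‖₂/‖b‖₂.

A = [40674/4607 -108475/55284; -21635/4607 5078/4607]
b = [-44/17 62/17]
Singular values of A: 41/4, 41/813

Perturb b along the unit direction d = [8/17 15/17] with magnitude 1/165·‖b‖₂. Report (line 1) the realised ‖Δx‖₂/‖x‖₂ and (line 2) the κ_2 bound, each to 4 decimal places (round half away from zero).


0.0136
1.2318

largest singular value 41/4, smallest 41/813
κ = σ_max/σ_min = (41/4)/(41/813) = 203.2500
worst-case relative error ≤ 203.2500 × 1/165 = 1.2318
solve Ax = b  →  x = [8.3248 38.7769]
2-norm of b is 4.4721; of x, 39.6605
Δx = A⁻¹·δb where δb = 1/165·4.4721·d; ‖Δx‖ = 0.5374
dividing the unrounded norms, ‖Δx‖/‖x‖ = 0.0136
tightness: 0.0136 against a bound of 1.2318 (unrounded ratio ≈ 0.0110)


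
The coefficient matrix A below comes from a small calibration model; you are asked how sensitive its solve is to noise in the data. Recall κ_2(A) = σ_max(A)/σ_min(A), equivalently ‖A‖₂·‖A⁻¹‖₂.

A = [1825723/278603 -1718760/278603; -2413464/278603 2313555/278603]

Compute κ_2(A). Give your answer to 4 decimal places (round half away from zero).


M = AᵀA = [9158072952025/77619631609 -8721661368000/77619631609; -8721661368000/77619631609 8306672675625/77619631609]. tr(M)=20766641650/92294449, det(M)=87890625/92294449
solving λ² − 20766641650/92294449·λ + 87890625/92294449 = 0 gives λ = 225, 390625/92294449
κ_2(A) = √(λ_max/λ_min) = √(225 / (390625/92294449)) = 230.5680

230.5680


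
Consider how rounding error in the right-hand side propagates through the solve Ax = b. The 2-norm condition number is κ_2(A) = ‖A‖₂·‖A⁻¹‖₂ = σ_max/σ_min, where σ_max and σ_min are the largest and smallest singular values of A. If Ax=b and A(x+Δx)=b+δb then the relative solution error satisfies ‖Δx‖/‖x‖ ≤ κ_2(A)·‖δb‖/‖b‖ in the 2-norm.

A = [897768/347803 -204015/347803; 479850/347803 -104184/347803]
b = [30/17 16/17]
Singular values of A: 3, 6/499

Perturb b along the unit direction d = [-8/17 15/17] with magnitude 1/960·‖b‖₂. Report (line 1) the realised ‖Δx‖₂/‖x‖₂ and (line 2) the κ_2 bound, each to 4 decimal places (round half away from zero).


from the listed singular values, σ₁ = 3, σ_n = 6/499
condition number: 3 ÷ (6/499) = 249.5000
worst-case relative error ≤ 249.5000 × 1/960 = 0.2599
solve Ax = b  →  x = [0.6504 -0.1463]
‖b‖₂ = 2.0000 and ‖x‖₂ = 0.6667
with δb = [-0.0010 0.0018], A·Δx = δb → ‖Δx‖ = 0.1733
dividing the unrounded norms, ‖Δx‖/‖x‖ = 0.2599
realised/bound = 1 exactly: the bound is attained for this b and d

0.2599
0.2599


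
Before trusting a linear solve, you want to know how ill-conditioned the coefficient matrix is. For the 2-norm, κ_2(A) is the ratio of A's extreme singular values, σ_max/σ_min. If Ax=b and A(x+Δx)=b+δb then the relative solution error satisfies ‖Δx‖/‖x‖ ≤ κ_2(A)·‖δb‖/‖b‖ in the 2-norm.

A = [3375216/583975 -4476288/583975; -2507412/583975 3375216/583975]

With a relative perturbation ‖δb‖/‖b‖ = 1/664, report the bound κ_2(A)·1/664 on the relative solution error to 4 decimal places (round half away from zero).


form AᵀA = [707167919376/13641072025 -942859839168/13641072025; -942859839168/13641072025 1257169492224/13641072025] with trace 78573496464/545642881 and determinant 132710400/545642881
char-poly roots: 144 and 921600/545642881
so κ_2 = √(144 / (921600/545642881)) = 291.9875
κ_2(A)·‖δb‖/‖b‖ = 0.4397

0.4397


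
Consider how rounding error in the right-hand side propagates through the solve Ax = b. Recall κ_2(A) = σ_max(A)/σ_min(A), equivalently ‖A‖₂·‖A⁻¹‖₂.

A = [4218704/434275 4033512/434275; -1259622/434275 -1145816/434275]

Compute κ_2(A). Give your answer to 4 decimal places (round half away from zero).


AᵀA = [31014577636/301751641 29535181200/301751641; 29535181200/301751641 28131381376/301751641]; tr = 70328132/358801, det = 614656/358801
solving λ² − 70328132/358801·λ + 614656/358801 = 0 gives λ = 196, 3136/358801
so κ_2 = √(196 / (3136/358801)) = 149.7500

149.7500


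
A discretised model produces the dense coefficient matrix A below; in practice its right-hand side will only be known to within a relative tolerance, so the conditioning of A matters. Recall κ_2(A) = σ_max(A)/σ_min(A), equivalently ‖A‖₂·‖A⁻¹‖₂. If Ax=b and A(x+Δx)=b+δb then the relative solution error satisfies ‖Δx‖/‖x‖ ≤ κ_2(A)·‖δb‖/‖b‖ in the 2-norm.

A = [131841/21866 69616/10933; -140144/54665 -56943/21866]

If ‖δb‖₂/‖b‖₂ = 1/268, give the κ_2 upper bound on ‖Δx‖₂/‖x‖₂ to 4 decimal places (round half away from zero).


form AᵀA = [3036169201/70728100 159382944/3536405; 159382944/3536405 133893817/2829124] with trace 3795193/42050 and determinant 130321/336400
λ_max, λ_min = (3795193/42050 ± √3600187477056/442050625)/2 = 361/4, 361/84100
σ_max=√(361/4)=(19/2), σ_min=√(361/84100)=(19/290) → κ = 145.0000
perturbation bound = 145.0000·1/268 = 0.5410

0.5410


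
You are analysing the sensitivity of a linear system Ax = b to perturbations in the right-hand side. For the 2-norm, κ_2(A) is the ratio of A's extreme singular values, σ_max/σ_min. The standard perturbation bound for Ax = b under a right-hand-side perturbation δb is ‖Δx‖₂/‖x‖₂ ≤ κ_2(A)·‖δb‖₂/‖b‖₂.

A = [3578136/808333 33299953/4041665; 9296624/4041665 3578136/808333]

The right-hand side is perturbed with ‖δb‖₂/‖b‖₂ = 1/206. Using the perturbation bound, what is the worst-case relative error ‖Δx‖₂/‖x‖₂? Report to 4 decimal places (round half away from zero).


form AᵀA = [1406587019584/56522685025 527392199448/11304537005; 527392199448/11304537005 4944509690881/56522685025] with trace 4395222637/39116045 and determinant 2019963136/4889505625
λ_max, λ_min = (4395222637/39116045 ± √482886340344789950529/38251624411050625)/2 = 2809/25, 719104/195580225
σ_max=√(2809/25)=(53/5), σ_min=√(719104/195580225)=(848/13985) → κ = 174.8125
worst-case relative error ≤ 174.8125 × 1/206 = 0.8486

0.8486


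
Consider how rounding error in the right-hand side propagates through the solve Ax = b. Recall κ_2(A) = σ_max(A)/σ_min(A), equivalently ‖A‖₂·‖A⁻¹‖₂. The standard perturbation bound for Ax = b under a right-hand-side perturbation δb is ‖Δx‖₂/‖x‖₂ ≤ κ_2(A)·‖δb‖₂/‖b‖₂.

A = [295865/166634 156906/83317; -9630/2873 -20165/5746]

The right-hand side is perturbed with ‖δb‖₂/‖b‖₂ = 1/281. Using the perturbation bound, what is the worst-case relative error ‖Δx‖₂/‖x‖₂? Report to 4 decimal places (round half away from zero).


AᵀA = [1382363425/96079204 362864880/24019801; 362864880/24019801 1524053521/96079204]; tr = 1727953/57122, det = 3025/456976
λ_max, λ_min = (1727953/57122 ± √746433793296/815730721)/2 = 121/4, 25/114244
so κ_2 = √((121/4) / (25/114244)) = 371.8000
perturbation bound = 371.8000·1/281 = 1.3231

1.3231


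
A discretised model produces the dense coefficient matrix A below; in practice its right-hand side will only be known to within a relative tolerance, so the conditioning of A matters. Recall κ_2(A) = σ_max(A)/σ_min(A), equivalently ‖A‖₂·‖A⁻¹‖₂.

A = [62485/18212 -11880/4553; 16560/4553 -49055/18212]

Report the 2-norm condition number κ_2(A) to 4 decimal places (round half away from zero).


157.0000

AᵀA = [9859825/394384 -462150/24649; -462150/24649 5546425/394384]; tr = 7703125/197192, det = 390625/6310144
λ_max, λ_min = (7703125/197192 ± √3708031640625/2430292804)/2 = 625/16, 625/394384
κ = σ_max/σ_min = (25/4)/(25/628) = 157.0000


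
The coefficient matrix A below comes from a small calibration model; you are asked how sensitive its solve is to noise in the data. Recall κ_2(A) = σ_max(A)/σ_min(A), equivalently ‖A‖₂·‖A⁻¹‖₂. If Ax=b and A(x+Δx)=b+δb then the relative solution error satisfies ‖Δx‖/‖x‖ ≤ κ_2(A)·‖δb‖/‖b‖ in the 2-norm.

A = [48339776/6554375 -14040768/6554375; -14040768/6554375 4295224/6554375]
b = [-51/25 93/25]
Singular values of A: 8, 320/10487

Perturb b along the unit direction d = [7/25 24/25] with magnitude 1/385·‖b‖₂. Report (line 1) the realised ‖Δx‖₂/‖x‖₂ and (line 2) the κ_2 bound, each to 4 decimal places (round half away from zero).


0.0037
0.6810

largest singular value 8, smallest 320/10487
κ_2(A) = 8 / (320/10487) = 262.1750
bound on ‖Δx‖/‖x‖: κ·ε = 262.1750·1/385 = 0.6810
solve Ax = b  →  x = [27.1684 94.4880]
2-norm of b is 4.2426; of x, 98.3163
with δb = [0.0031 0.0106], A·Δx = δb → ‖Δx‖ = 0.3611
dividing the unrounded norms, ‖Δx‖/‖x‖ = 0.0037
realised/bound (from unrounded values) ≈ 0.0054


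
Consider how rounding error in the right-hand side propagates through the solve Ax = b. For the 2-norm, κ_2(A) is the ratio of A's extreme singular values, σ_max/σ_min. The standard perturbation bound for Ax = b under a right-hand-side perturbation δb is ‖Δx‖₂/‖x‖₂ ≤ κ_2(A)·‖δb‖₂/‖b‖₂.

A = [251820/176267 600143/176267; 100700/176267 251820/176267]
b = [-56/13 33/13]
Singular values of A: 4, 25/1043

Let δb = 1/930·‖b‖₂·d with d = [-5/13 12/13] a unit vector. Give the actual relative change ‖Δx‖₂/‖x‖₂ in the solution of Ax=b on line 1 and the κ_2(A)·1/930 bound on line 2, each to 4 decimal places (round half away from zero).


from the listed singular values, σ₁ = 4, σ_n = 25/1043
condition number: 4 ÷ (25/1043) = 166.8800
worst-case relative error ≤ 166.8800 × 1/930 = 0.1794
solve Ax = b  →  x = [-154.3315 63.4923]
‖b‖₂ = 5.0000 and ‖x‖₂ = 166.8817
re-solving with b+δb shifts x by Δx of norm 0.2243
realised ‖Δx‖/‖x‖ = 0.0013
so the bound overstates the realised error by a factor of ≈ 133.5053 (computed from the unrounded values)

0.0013
0.1794


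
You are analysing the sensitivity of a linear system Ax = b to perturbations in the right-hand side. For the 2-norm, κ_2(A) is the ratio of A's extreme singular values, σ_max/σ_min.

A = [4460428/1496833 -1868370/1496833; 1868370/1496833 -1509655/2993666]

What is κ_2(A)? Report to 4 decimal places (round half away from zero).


form AᵀA = [138380026036/13257449881 -57656964015/13257449881; -57656964015/13257449881 96108189625/53029799524] with trace 3843954401/313785796 and determinant 240100/78446449
char-poly roots: 49/4 and 19600/78446449
σ_max=√(49/4)=(7/2), σ_min=√(19600/78446449)=(140/8857) → κ = 221.4250

221.4250


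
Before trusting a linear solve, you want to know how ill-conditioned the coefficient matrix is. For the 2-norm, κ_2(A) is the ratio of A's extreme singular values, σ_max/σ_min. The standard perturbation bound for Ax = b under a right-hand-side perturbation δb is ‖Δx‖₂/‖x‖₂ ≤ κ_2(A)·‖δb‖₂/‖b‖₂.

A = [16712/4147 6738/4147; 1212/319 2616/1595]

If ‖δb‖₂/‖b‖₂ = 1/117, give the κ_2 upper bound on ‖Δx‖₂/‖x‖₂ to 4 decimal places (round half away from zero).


M = AᵀA = [627280/20449 1306608/102245; 1306608/102245 2724804/511225]. tr(M)=108916/3025, det(M)=576/3025
λ_max, λ_min = (108916/3025 ± √11855725456/9150625)/2 = 36, 16/3025
κ_2(A) = √(λ_max/λ_min) = √(36 / (16/3025)) = 82.5000
worst-case relative error ≤ 82.5000 × 1/117 = 0.7051

0.7051


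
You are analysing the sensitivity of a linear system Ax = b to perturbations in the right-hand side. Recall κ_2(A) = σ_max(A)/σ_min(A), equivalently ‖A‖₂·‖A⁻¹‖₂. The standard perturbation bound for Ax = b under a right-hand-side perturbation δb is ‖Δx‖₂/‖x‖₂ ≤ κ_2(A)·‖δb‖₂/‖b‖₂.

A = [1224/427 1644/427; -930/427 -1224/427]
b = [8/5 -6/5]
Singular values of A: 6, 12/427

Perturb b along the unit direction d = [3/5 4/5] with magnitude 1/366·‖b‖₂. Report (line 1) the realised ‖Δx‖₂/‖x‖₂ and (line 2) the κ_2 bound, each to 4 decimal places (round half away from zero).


0.5833
0.5833

σ_max = 6, σ_min = 12/427
κ_2(A) = 6 / (12/427) = 213.5000
worst-case relative error ≤ 213.5000 × 1/366 = 0.5833
solve Ax = b  →  x = [0.2000 0.2667]
‖b‖ = 2.0000, ‖x‖ = 0.3333
re-solving with b+δb shifts x by Δx of norm 0.1944
dividing the unrounded norms, ‖Δx‖/‖x‖ = 0.5833
realised/bound = 1 exactly: the bound is attained for this b and d


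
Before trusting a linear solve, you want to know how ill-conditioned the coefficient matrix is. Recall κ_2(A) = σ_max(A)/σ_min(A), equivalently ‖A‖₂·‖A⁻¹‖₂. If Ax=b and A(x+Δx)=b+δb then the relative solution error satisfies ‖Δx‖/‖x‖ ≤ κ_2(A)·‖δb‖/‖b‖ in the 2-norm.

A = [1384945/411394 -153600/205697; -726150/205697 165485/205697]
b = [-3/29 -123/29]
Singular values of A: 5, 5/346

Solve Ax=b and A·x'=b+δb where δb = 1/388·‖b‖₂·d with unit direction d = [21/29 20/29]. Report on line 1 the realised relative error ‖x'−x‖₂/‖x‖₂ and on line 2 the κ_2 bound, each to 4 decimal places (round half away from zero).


0.0036
0.8918

largest singular value 5, smallest 5/346
κ = σ_max/σ_min = 5/(5/346) = 346.0000
κ_2(A)·‖δb‖/‖b‖ = 0.8918
solve Ax = b  →  x = [-44.9854 -202.6683]
‖b‖ = 4.2426, ‖x‖ = 207.6009
Δx = A⁻¹·δb where δb = 1/388·4.2426·d; ‖Δx‖ = 0.7567
realised ‖Δx‖/‖x‖ = 0.0036
so the bound overstates the realised error by a factor of ≈ 244.6600 (computed from the unrounded values)


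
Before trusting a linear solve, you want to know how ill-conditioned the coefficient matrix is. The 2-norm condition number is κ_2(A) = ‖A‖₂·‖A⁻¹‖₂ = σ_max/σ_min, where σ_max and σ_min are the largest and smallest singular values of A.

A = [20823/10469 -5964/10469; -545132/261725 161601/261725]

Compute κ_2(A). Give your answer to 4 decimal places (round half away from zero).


216.6000

AᵀA = [675585289/81450625 -197041152/81450625; -197041152/81450625 57485961/81450625]; tr = 1172914/130321, det = 225/130321
λ_max, λ_min = (1172914/130321 ± √1375609962496/16983563041)/2 = 9, 25/130321
κ_2(A) = √(λ_max/λ_min) = √(9 / (25/130321)) = 216.6000


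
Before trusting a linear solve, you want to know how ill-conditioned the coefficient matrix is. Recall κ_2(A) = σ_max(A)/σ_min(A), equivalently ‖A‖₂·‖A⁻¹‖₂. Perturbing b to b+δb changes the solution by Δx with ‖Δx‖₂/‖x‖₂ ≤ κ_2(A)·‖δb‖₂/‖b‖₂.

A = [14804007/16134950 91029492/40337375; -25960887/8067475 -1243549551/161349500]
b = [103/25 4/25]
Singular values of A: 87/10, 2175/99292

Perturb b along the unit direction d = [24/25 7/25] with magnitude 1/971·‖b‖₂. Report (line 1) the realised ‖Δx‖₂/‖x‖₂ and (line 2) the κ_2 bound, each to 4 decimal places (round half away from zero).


largest singular value 87/10, smallest 2175/99292
κ = σ_max/σ_min = (87/10)/(2175/99292) = 397.1680
perturbation bound = 397.1680·1/971 = 0.4090
solve Ax = b  →  x = [-168.5152 70.3392]
‖b‖₂ = 4.1231 and ‖x‖₂ = 182.6060
Δx = A⁻¹·δb where δb = 1/971·4.1231·d; ‖Δx‖ = 0.1938
realised ‖Δx‖/‖x‖ = 0.0011
realised/bound (from unrounded values) ≈ 0.0026

0.0011
0.4090


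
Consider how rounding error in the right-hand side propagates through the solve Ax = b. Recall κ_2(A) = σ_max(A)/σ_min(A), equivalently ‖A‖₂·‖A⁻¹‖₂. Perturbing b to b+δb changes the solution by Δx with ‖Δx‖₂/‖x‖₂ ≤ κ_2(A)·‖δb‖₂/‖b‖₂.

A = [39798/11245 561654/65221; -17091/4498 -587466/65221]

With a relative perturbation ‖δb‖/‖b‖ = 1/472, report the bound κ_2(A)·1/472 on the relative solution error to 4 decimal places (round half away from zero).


M = AᵀA = [13638080241/505800100 1636333083/25290005; 1636333083/25290005 785459592/5058001]. tr(M)=545467689/2992900, det(M)=531441/748225
solving λ² − 545467689/2992900·λ + 531441/748225 = 0 gives λ = 729/4, 2916/748225
σ_max=√(729/4)=(27/2), σ_min=√(2916/748225)=(54/865) → κ = 216.2500
κ_2(A)·‖δb‖/‖b‖ = 0.4582

0.4582


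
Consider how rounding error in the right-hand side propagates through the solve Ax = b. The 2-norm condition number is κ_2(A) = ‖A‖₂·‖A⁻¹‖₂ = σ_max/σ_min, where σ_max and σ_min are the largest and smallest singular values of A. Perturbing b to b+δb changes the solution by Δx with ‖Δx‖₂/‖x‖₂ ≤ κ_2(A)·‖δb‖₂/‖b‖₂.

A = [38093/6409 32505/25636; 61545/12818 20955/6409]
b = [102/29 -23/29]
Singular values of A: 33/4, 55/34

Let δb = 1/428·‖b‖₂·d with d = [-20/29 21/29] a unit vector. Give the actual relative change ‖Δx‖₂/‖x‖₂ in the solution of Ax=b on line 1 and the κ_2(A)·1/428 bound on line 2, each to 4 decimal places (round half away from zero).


0.0028
0.0119

largest singular value 33/4, smallest 55/34
condition number: (33/4) ÷ (55/34) = 5.1000
perturbation bound = 5.1000·1/428 = 0.0119
solve Ax = b  →  x = [0.9371 -1.6186]
‖b‖ = 3.6056, ‖x‖ = 1.8703
with δb = [-0.0058 0.0061], A·Δx = δb → ‖Δx‖ = 0.0052
dividing the unrounded norms, ‖Δx‖/‖x‖ = 0.0028
tightness: 0.0028 against a bound of 0.0119 (unrounded ratio ≈ 0.2337)


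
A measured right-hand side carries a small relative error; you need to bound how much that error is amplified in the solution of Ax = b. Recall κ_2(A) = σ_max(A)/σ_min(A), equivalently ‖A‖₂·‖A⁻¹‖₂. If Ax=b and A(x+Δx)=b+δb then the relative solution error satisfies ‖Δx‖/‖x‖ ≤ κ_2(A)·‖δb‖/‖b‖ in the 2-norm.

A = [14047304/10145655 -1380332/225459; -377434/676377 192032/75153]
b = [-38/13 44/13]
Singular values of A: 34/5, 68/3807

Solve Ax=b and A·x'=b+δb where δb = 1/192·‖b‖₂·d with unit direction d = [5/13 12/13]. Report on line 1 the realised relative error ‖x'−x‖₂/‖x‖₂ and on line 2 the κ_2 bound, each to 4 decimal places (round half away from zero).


largest singular value 34/5, smallest 68/3807
κ = σ_max/σ_min = (34/5)/(68/3807) = 380.7000
bound on ‖Δx‖/‖x‖: κ·ε = 380.7000·1/192 = 1.9828
solve Ax = b  →  x = [109.1105 25.1528]
‖b‖₂ = 4.4721 and ‖x‖₂ = 111.9721
with δb = [0.0090 0.0215], A·Δx = δb → ‖Δx‖ = 1.3040
relative error = 0.0116
tightness: 0.0116 against a bound of 1.9828 (unrounded ratio ≈ 0.0059)

0.0116
1.9828


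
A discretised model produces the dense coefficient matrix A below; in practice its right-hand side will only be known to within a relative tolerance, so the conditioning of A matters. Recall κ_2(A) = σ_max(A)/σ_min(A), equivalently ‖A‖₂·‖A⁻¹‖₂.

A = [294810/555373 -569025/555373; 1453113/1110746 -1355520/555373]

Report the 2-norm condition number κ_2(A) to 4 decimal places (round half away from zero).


AᵀA = [14551415001/7300335364 -6820213770/1825083841; -6820213770/1825083841 12788307225/1825083841]; tr = 227351709/25260676, det = 50625/25260676
char-poly roots: 9 and 5625/25260676
κ_2(A) = √(λ_max/λ_min) = √(9 / (5625/25260676)) = 201.0400

201.0400


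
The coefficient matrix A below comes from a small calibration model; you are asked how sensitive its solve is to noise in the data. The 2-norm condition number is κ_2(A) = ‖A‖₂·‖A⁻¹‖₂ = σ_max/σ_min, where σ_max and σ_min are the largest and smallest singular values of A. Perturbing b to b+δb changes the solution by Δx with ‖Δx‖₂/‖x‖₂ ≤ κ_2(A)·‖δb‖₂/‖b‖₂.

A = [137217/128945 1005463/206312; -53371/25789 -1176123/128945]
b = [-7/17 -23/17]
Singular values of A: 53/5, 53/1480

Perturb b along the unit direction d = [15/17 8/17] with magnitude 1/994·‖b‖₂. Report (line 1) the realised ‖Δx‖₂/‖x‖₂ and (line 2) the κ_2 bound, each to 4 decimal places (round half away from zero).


0.0014
0.2978

largest singular value 53/5, smallest 53/1480
κ = σ_max/σ_min = (53/5)/(53/1480) = 296.0000
worst-case relative error ≤ 296.0000 × 1/994 = 0.2978
solve Ax = b  →  x = [27.2642 -6.0377]
‖b‖₂ = 1.4142 and ‖x‖₂ = 27.9247
with δb = [0.0013 0.0007], A·Δx = δb → ‖Δx‖ = 0.0397
relative error = 0.0014
realised/bound (from unrounded values) ≈ 0.0048


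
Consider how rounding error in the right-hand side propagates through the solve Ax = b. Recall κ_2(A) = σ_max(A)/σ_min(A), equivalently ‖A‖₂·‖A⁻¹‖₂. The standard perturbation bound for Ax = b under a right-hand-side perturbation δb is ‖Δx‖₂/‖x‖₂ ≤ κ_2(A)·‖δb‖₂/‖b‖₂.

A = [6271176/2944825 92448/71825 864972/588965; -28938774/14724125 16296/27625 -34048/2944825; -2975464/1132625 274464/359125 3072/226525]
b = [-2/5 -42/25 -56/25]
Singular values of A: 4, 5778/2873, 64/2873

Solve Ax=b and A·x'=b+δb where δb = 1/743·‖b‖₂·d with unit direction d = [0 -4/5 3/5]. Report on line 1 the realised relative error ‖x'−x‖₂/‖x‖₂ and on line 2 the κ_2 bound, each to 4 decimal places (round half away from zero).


0.1535
0.2417

σ_max = 4, σ_min = 64/2873
condition number: 4 ÷ (64/2873) = 179.5625
bound on ‖Δx‖/‖x‖: κ·ε = 179.5625·1/743 = 0.2417
solve Ax = b  →  x = [0.6188 -0.7956 -0.4724]
2-norm of b is 2.8284; of x, 1.1131
re-solving with b+δb shifts x by Δx of norm 0.1709
dividing the unrounded norms, ‖Δx‖/‖x‖ = 0.1535
tightness: 0.1535 against a bound of 0.2417 (unrounded ratio ≈ 0.6353)


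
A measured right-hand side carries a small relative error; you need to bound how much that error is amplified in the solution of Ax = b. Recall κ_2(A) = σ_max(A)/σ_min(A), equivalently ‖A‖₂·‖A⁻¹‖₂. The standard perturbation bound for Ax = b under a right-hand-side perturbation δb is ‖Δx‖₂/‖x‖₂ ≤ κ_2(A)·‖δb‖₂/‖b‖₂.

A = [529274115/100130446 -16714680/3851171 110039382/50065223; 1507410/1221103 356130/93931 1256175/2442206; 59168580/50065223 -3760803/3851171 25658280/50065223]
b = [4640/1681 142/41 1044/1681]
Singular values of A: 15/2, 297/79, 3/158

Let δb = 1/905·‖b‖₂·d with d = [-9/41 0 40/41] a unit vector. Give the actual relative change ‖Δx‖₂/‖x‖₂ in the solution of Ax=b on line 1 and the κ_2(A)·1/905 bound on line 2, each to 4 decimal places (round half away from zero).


0.2373
0.4365

from the listed singular values, σ₁ = 15/2, σ_n = 3/158
κ = σ_max/σ_min = (15/2)/(3/158) = 395.0000
perturbation bound = 395.0000·1/905 = 0.4365
solve Ax = b  →  x = [0.8556 0.5866 0.3565]
‖b‖ = 4.4721, ‖x‖ = 1.0969
δb = ε·‖b‖·d = [-0.0011 0.0000 0.0048]; solving A·Δx = δb gives ‖Δx‖ = 0.2603
relative error = 0.2373
so the bound overstates the realised error by a factor of ≈ 1.8395 (computed from the unrounded values)


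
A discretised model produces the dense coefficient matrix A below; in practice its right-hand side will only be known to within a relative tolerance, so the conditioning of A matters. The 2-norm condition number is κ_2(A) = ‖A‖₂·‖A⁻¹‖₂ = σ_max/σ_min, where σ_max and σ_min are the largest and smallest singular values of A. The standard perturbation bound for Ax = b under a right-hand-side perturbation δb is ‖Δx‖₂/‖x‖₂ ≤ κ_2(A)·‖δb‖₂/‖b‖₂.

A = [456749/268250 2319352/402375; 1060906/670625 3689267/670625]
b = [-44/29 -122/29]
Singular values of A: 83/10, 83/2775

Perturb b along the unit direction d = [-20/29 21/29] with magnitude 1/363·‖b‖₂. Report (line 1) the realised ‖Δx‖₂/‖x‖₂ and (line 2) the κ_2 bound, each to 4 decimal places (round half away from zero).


σ_max = 83/10, σ_min = 83/2775
κ_2(A) = (83/10) / (83/2775) = 277.5000
perturbation bound = 277.5000·1/363 = 0.7645
solve Ax = b  →  x = [64.0578 -19.1855]
‖b‖ = 4.4721, ‖x‖ = 66.8692
re-solving with b+δb shifts x by Δx of norm 0.4119
dividing the unrounded norms, ‖Δx‖/‖x‖ = 0.0062
realised/bound (from unrounded values) ≈ 0.0081

0.0062
0.7645


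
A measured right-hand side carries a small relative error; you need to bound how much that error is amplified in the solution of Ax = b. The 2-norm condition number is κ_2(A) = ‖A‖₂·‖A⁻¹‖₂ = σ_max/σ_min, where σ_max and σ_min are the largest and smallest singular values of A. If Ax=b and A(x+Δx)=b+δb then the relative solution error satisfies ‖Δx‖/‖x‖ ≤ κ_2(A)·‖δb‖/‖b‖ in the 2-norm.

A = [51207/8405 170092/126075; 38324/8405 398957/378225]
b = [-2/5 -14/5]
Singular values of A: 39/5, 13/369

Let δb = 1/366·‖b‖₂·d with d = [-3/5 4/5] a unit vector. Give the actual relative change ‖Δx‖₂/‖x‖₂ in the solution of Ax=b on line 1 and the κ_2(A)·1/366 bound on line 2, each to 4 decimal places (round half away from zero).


largest singular value 39/5, smallest 13/369
κ_2(A) = (39/5) / (13/369) = 221.4000
worst-case relative error ≤ 221.4000 × 1/366 = 0.6049
solve Ax = b  →  x = [12.2114 -55.4409]
‖b‖ = 2.8284, ‖x‖ = 56.7698
re-solving with b+δb shifts x by Δx of norm 0.2194
dividing the unrounded norms, ‖Δx‖/‖x‖ = 0.0039
tightness: 0.0039 against a bound of 0.6049 (unrounded ratio ≈ 0.0064)

0.0039
0.6049


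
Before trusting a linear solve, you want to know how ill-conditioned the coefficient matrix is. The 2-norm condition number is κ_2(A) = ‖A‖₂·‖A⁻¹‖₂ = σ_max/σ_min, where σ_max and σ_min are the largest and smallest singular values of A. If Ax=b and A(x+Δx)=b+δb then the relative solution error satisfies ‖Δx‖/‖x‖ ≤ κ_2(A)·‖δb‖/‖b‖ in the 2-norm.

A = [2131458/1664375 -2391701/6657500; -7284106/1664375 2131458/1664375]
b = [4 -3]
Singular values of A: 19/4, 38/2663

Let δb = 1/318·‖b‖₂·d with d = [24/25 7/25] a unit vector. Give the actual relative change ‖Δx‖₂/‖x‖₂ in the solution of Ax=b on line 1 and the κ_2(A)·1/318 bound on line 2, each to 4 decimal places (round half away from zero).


0.0052
1.0468

σ_max = 19/4, σ_min = 38/2663
condition number: (19/4) ÷ (38/2663) = 332.8750
κ_2(A)·‖δb‖/‖b‖ = 1.0468
solve Ax = b  →  x = [59.6747 201.5916]
‖b‖₂ = 5.0000 and ‖x‖₂ = 210.2385
re-solving with b+δb shifts x by Δx of norm 1.1019
dividing the unrounded norms, ‖Δx‖/‖x‖ = 0.0052
realised/bound (from unrounded values) ≈ 0.0050


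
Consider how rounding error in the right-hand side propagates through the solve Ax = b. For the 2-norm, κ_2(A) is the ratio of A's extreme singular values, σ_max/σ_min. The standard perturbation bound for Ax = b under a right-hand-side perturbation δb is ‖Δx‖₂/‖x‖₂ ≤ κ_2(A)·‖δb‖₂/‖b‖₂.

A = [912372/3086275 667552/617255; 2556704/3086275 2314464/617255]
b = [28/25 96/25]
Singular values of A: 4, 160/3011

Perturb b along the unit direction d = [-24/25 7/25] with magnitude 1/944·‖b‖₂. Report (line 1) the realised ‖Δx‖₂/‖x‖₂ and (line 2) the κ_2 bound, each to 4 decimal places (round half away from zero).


0.0797
0.0797

largest singular value 4, smallest 160/3011
κ_2(A) = 4 / (160/3011) = 75.2750
κ_2(A)·‖δb‖/‖b‖ = 0.0797
solve Ax = b  →  x = [0.2195 0.9756]
‖b‖₂ = 4.0000 and ‖x‖₂ = 1.0000
δb = ε·‖b‖·d = [-0.0041 0.0012]; solving A·Δx = δb gives ‖Δx‖ = 0.0797
dividing the unrounded norms, ‖Δx‖/‖x‖ = 0.0797
tightness: 0.0797 against a bound of 0.0797; the bound is attained (ratio 1)
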